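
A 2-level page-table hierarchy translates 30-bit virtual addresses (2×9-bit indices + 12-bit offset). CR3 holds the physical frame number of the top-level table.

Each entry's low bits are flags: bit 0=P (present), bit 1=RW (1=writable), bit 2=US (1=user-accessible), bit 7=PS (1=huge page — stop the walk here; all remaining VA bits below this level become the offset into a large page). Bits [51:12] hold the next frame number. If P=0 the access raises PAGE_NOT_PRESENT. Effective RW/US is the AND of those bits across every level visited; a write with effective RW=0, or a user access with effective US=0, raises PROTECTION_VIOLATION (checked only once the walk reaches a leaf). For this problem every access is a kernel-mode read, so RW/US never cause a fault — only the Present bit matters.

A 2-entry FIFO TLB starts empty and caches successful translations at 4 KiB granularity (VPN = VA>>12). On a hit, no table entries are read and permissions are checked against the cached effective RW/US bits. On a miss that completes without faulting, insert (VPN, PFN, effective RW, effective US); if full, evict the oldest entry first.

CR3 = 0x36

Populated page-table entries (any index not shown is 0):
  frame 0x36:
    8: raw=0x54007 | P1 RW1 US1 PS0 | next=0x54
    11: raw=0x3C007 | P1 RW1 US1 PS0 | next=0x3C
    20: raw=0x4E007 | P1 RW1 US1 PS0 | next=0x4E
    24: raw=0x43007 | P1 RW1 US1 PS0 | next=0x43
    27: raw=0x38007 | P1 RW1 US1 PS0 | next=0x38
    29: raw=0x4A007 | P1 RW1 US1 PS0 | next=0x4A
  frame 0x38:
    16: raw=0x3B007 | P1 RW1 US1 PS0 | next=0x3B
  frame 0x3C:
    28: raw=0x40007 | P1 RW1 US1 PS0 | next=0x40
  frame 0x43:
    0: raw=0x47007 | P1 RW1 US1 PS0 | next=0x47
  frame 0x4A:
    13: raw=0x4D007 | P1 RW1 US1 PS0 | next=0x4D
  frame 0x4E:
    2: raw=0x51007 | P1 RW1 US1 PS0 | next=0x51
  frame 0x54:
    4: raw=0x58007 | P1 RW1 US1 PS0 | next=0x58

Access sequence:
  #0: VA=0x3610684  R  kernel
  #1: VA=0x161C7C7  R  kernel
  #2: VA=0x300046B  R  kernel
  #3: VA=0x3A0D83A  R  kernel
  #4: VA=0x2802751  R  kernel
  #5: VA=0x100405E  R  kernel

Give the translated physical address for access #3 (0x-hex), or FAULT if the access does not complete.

Trace:
#0 VA=0x3610684 (r,kernel):
  L0: frame=0x36 idx=27 entry=0x38007 [P=1 RW=1 US=1 PS=0]
  L1: frame=0x38 idx=16 entry=0x3B007 [P=1 RW=1 US=1 PS=0]
  ✓ 0x3B684  — 2 lookups
#1 VA=0x161C7C7 (r,kernel):
  L0: frame=0x36 idx=11 entry=0x3C007 [P=1 RW=1 US=1 PS=0]
  L1: frame=0x3C idx=28 entry=0x40007 [P=1 RW=1 US=1 PS=0]
  ✓ 0x407C7  — 2 lookups
#2 VA=0x300046B (r,kernel):
  L0: frame=0x36 idx=24 entry=0x43007 [P=1 RW=1 US=1 PS=0]
  L1: frame=0x43 idx=0 entry=0x47007 [P=1 RW=1 US=1 PS=0]
  ✓ 0x4746B  — 2 lookups
#3 VA=0x3A0D83A (r,kernel):
  L0: frame=0x36 idx=29 entry=0x4A007 [P=1 RW=1 US=1 PS=0]
  L1: frame=0x4A idx=13 entry=0x4D007 [P=1 RW=1 US=1 PS=0]
  ✓ 0x4D83A  — 2 lookups
#4 VA=0x2802751 (r,kernel):
  L0: frame=0x36 idx=20 entry=0x4E007 [P=1 RW=1 US=1 PS=0]
  L1: frame=0x4E idx=2 entry=0x51007 [P=1 RW=1 US=1 PS=0]
  ✓ 0x51751  — 2 lookups
#5 VA=0x100405E (r,kernel):
  L0: frame=0x36 idx=8 entry=0x54007 [P=1 RW=1 US=1 PS=0]
  L1: frame=0x54 idx=4 entry=0x58007 [P=1 RW=1 US=1 PS=0]
  ✓ 0x5805E  — 2 lookups

Access #3 PA: 0x4D83A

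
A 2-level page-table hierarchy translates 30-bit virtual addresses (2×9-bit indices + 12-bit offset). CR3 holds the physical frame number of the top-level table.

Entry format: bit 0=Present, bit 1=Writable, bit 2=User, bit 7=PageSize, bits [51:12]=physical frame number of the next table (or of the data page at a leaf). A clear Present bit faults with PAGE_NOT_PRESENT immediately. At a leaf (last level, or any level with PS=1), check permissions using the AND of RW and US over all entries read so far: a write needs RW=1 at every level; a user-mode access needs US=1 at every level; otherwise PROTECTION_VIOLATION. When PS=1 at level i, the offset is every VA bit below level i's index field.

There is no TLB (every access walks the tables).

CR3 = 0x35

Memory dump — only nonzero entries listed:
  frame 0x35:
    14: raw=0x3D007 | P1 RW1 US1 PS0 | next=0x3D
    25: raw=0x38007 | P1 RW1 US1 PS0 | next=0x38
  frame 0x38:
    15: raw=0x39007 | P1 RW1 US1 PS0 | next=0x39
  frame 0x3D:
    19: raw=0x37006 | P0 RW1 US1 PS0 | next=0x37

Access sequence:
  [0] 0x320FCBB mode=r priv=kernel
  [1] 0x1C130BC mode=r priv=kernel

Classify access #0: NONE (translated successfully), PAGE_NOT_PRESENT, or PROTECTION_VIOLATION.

Trace:
#0 VA=0x320FCBB (r,kernel):
  L0 @0x35[25] → 0x38007  P=1,RW=1,US=1,PS=0
  L1 @0x38[15] → 0x39007  P=1,RW=1,US=1,PS=0
  → PA=0x39CBB  (2 entries read)
#1 VA=0x1C130BC (r,kernel):
  L0 @0x35[14] → 0x3D007  P=1,RW=1,US=1,PS=0
  L1 @0x3D[19] → 0x37006  P=0,RW=1,US=1,PS=0
  → PAGE_NOT_PRESENT  (2 entries read)

Access #0 fault: NONE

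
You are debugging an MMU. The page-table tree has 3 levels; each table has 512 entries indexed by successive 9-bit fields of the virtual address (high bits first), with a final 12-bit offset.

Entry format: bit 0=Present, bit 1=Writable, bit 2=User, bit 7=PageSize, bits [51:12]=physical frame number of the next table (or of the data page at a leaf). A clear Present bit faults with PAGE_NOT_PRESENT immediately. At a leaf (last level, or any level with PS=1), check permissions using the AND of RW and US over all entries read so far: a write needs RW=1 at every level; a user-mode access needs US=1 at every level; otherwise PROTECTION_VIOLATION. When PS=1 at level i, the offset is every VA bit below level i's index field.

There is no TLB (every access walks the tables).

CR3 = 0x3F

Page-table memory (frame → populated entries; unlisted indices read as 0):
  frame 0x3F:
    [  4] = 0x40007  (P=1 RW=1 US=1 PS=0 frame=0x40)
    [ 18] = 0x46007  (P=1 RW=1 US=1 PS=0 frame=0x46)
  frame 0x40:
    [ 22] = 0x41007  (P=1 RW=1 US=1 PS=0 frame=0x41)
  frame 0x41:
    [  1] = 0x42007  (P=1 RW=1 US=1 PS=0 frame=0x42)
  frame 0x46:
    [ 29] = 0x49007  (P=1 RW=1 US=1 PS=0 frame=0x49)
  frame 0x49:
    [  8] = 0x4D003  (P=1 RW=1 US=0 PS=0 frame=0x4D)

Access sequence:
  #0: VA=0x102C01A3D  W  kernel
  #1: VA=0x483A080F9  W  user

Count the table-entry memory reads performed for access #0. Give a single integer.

Per-access translation:
#0 VA=0x102C01A3D (w,kernel):
  lvl0: tbl 0x3F, slot 4 ⇒ 0x40007 (P1/RW1/US1/PS0)
  lvl1: tbl 0x40, slot 22 ⇒ 0x41007 (P1/RW1/US1/PS0)
  lvl2: tbl 0x41, slot 1 ⇒ 0x42007 (P1/RW1/US1/PS0)
  → PA=0x42A3D  (3 entries read)
#1 VA=0x483A080F9 (w,user):
  lvl0: tbl 0x3F, slot 18 ⇒ 0x46007 (P1/RW1/US1/PS0)
  lvl1: tbl 0x46, slot 29 ⇒ 0x49007 (P1/RW1/US1/PS0)
  lvl2: tbl 0x49, slot 8 ⇒ 0x4D003 (P1/RW1/US0/PS0)
  → PROTECTION_VIOLATION  (3 entries read)

Entries read for #0: 3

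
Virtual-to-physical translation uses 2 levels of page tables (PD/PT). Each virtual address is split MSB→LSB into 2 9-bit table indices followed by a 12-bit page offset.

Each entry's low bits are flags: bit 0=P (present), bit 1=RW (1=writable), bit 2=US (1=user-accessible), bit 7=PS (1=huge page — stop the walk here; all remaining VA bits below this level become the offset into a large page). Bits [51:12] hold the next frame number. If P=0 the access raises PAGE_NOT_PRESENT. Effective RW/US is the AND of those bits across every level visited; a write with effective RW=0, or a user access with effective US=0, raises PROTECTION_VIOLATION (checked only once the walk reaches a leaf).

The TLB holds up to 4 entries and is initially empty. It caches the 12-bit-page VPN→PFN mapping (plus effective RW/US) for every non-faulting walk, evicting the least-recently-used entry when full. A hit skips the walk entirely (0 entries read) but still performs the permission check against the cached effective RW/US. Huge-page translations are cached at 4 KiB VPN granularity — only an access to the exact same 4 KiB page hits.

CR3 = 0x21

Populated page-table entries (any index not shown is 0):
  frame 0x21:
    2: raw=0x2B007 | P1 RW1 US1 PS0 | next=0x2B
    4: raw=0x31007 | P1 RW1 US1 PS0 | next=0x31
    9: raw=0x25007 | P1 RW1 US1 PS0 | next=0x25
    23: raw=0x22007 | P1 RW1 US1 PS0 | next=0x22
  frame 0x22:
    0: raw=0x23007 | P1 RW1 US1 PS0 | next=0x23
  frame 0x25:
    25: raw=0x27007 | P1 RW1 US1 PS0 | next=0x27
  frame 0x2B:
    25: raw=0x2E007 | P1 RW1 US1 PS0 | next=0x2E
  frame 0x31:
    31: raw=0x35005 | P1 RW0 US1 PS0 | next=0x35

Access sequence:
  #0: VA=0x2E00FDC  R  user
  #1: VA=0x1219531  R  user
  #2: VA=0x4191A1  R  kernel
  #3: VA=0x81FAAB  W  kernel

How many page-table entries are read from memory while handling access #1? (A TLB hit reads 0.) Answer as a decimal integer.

Per-access translation:
#0 VA=0x2E00FDC (r,user):
  L0 @0x21[23] → 0x22007  P=1,RW=1,US=1,PS=0
  L1 @0x22[0] → 0x23007  P=1,RW=1,US=1,PS=0
  → PA=0x23FDC  (2 entries read)
#1 VA=0x1219531 (r,user):
  L0 @0x21[9] → 0x25007  P=1,RW=1,US=1,PS=0
  L1 @0x25[25] → 0x27007  P=1,RW=1,US=1,PS=0
  → PA=0x27531  (2 entries read)
#2 VA=0x4191A1 (r,kernel):
  L0 @0x21[2] → 0x2B007  P=1,RW=1,US=1,PS=0
  L1 @0x2B[25] → 0x2E007  P=1,RW=1,US=1,PS=0
  → PA=0x2E1A1  (2 entries read)
#3 VA=0x81FAAB (w,kernel):
  L0 @0x21[4] → 0x31007  P=1,RW=1,US=1,PS=0
  L1 @0x31[31] → 0x35005  P=1,RW=0,US=1,PS=0
  → PROTECTION_VIOLATION  (2 entries read)

Entries read for #1: 2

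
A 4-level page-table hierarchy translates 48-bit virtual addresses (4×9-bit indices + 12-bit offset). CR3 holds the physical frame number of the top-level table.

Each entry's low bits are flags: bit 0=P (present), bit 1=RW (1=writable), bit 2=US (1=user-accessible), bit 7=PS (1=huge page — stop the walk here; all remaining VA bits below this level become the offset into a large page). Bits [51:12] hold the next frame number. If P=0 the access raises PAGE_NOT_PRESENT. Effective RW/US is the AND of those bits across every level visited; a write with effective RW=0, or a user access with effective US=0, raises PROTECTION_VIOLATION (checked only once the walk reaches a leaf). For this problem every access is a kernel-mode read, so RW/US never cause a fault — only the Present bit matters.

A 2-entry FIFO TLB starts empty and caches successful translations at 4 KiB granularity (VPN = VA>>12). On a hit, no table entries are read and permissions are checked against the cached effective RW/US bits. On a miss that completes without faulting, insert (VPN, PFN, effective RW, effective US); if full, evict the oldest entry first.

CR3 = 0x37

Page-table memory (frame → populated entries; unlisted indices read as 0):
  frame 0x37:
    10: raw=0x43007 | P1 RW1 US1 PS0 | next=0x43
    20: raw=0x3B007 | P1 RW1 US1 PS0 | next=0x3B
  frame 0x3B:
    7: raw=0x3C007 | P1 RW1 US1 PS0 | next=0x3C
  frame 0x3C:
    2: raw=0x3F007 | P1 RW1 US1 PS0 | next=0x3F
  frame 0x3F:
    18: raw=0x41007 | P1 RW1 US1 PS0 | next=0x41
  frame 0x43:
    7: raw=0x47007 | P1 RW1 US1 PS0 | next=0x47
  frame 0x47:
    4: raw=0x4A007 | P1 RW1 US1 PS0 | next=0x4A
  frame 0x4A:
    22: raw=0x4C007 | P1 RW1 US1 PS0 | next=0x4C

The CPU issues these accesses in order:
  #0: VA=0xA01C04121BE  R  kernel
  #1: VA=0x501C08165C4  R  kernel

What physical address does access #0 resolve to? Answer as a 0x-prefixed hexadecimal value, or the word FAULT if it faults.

Trace:
#0 VA=0xA01C04121BE (r,kernel):
  lvl0: tbl 0x37, slot 20 ⇒ 0x3B007 (P1/RW1/US1/PS0)
  lvl1: tbl 0x3B, slot 7 ⇒ 0x3C007 (P1/RW1/US1/PS0)
  lvl2: tbl 0x3C, slot 2 ⇒ 0x3F007 (P1/RW1/US1/PS0)
  lvl3: tbl 0x3F, slot 18 ⇒ 0x41007 (P1/RW1/US1/PS0)
  ✓ 0x411BE  — 4 lookups
#1 VA=0x501C08165C4 (r,kernel):
  lvl0: tbl 0x37, slot 10 ⇒ 0x43007 (P1/RW1/US1/PS0)
  lvl1: tbl 0x43, slot 7 ⇒ 0x47007 (P1/RW1/US1/PS0)
  lvl2: tbl 0x47, slot 4 ⇒ 0x4A007 (P1/RW1/US1/PS0)
  lvl3: tbl 0x4A, slot 22 ⇒ 0x4C007 (P1/RW1/US1/PS0)
  ✓ 0x4C5C4  — 4 lookups

Access #0 PA: 0x411BE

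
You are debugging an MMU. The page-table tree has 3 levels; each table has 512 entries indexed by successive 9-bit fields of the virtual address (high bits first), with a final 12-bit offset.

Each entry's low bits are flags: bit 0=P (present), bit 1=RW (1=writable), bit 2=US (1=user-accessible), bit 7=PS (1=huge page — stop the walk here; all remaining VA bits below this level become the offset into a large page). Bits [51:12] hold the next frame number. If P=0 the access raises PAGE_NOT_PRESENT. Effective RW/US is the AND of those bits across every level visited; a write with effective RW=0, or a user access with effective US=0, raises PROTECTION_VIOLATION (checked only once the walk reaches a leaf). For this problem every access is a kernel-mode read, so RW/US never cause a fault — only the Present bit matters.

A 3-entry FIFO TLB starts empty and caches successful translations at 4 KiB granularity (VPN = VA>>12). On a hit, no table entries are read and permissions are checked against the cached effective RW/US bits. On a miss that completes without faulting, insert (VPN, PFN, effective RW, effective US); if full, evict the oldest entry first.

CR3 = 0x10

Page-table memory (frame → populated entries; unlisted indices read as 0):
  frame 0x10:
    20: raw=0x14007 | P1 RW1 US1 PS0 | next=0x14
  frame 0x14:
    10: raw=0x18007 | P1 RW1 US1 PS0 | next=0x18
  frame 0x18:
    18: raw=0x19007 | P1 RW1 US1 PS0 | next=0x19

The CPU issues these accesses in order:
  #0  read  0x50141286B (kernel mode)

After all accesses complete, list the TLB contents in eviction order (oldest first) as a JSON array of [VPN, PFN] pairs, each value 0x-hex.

Trace:
#0 VA=0x50141286B (r,kernel):
  [0] read 0x10 idx=20: raw=0x14007 flags P=1 W=1 U=1 S=0
  [1] read 0x14 idx=10: raw=0x18007 flags P=1 W=1 U=1 S=0
  [2] read 0x18 idx=18: raw=0x19007 flags P=1 W=1 U=1 S=0
  ✓ 0x1986B  — 3 lookups

TLB: [["0x501412", "0x19"]]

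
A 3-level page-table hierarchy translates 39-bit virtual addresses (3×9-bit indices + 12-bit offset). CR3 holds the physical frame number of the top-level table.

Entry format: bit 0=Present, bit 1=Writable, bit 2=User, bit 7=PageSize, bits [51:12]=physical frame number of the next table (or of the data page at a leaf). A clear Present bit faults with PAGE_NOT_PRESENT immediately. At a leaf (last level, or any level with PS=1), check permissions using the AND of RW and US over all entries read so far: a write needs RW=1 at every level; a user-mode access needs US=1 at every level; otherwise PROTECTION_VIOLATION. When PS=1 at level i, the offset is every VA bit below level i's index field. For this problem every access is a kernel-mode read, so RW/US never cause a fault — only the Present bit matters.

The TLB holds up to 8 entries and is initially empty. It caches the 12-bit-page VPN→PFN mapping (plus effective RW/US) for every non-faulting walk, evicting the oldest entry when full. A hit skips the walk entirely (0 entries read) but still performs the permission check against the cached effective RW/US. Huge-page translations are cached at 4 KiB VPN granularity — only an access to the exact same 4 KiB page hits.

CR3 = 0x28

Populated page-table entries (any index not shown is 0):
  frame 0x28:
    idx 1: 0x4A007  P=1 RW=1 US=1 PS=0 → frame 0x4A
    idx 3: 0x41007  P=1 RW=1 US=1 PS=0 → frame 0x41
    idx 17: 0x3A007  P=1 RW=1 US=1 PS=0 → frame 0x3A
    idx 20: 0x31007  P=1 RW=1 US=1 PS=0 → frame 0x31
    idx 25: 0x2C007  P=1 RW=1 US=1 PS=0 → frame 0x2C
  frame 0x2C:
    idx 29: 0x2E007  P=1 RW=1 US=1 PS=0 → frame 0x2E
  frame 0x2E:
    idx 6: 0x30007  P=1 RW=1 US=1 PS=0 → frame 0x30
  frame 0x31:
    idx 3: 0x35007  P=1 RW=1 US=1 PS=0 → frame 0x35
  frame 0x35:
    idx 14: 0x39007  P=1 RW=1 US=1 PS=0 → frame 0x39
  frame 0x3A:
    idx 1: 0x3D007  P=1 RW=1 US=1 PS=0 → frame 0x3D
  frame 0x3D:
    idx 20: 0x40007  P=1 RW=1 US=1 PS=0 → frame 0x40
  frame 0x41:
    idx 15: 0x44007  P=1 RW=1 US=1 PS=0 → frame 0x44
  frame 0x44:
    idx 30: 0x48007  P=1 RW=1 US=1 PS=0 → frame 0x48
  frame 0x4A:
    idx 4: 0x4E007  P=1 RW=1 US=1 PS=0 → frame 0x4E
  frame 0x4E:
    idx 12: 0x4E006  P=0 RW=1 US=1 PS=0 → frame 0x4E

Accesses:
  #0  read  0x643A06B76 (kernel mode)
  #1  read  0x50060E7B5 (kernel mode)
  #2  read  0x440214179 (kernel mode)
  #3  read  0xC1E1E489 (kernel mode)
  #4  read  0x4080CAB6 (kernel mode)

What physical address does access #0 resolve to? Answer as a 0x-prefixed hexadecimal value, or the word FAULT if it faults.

Per-access translation:
#0 VA=0x643A06B76 (r,kernel):
  [0] read 0x28 idx=25: raw=0x2C007 flags P=1 W=1 U=1 S=0
  [1] read 0x2C idx=29: raw=0x2E007 flags P=1 W=1 U=1 S=0
  [2] read 0x2E idx=6: raw=0x30007 flags P=1 W=1 U=1 S=0
  ✓ 0x30B76  — 3 lookups
#1 VA=0x50060E7B5 (r,kernel):
  [0] read 0x28 idx=20: raw=0x31007 flags P=1 W=1 U=1 S=0
  [1] read 0x31 idx=3: raw=0x35007 flags P=1 W=1 U=1 S=0
  [2] read 0x35 idx=14: raw=0x39007 flags P=1 W=1 U=1 S=0
  ✓ 0x397B5  — 3 lookups
#2 VA=0x440214179 (r,kernel):
  [0] read 0x28 idx=17: raw=0x3A007 flags P=1 W=1 U=1 S=0
  [1] read 0x3A idx=1: raw=0x3D007 flags P=1 W=1 U=1 S=0
  [2] read 0x3D idx=20: raw=0x40007 flags P=1 W=1 U=1 S=0
  ✓ 0x40179  — 3 lookups
#3 VA=0xC1E1E489 (r,kernel):
  [0] read 0x28 idx=3: raw=0x41007 flags P=1 W=1 U=1 S=0
  [1] read 0x41 idx=15: raw=0x44007 flags P=1 W=1 U=1 S=0
  [2] read 0x44 idx=30: raw=0x48007 flags P=1 W=1 U=1 S=0
  ✓ 0x48489  — 3 lookups
#4 VA=0x4080CAB6 (r,kernel):
  [0] read 0x28 idx=1: raw=0x4A007 flags P=1 W=1 U=1 S=0
  [1] read 0x4A idx=4: raw=0x4E007 flags P=1 W=1 U=1 S=0
  [2] read 0x4E idx=12: raw=0x4E006 flags P=0 W=1 U=1 S=0
  ✗ PAGE_NOT_PRESENT  [3 reads]

Access #0 PA: 0x30B76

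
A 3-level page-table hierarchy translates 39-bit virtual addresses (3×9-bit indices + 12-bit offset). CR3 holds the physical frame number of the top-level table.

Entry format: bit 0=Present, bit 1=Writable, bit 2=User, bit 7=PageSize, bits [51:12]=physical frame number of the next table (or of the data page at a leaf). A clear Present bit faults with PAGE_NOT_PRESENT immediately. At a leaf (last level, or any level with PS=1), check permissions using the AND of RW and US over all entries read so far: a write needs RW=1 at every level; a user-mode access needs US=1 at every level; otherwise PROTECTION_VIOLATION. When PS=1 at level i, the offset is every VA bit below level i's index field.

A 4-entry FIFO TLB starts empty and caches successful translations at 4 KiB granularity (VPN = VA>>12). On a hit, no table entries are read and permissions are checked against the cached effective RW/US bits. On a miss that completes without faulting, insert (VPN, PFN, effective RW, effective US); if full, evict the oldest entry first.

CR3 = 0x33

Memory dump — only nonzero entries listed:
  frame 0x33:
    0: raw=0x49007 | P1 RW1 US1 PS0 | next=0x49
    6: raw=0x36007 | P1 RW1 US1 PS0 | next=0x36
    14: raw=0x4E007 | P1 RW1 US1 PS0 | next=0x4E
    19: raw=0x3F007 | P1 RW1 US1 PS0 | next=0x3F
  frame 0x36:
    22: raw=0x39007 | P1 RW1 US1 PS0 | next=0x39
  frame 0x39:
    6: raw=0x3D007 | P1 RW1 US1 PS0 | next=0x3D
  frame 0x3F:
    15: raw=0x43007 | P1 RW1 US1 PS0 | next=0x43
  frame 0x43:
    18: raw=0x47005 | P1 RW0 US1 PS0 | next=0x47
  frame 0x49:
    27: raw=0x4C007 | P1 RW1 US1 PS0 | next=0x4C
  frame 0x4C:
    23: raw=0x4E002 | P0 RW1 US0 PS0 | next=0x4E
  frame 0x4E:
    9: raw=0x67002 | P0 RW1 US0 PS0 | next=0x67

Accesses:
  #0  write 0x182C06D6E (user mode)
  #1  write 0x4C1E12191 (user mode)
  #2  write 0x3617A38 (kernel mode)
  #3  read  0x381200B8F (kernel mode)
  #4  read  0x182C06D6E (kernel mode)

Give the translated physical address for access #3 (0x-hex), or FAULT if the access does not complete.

Per-access translation:
#0 VA=0x182C06D6E (w,user):
  [0] read 0x33 idx=6: raw=0x36007 flags P=1 W=1 U=1 S=0
  [1] read 0x36 idx=22: raw=0x39007 flags P=1 W=1 U=1 S=0
  [2] read 0x39 idx=6: raw=0x3D007 flags P=1 W=1 U=1 S=0
  ⇒ phys 0x3DD6E  [3 reads]
#1 VA=0x4C1E12191 (w,user):
  [0] read 0x33 idx=19: raw=0x3F007 flags P=1 W=1 U=1 S=0
  [1] read 0x3F idx=15: raw=0x43007 flags P=1 W=1 U=1 S=0
  [2] read 0x43 idx=18: raw=0x47005 flags P=1 W=0 U=1 S=0
  → PROTECTION_VIOLATION  (3 entries read)
#2 VA=0x3617A38 (w,kernel):
  [0] read 0x33 idx=0: raw=0x49007 flags P=1 W=1 U=1 S=0
  [1] read 0x49 idx=27: raw=0x4C007 flags P=1 W=1 U=1 S=0
  [2] read 0x4C idx=23: raw=0x4E002 flags P=0 W=1 U=0 S=0
  → PAGE_NOT_PRESENT  (3 entries read)
#3 VA=0x381200B8F (r,kernel):
  [0] read 0x33 idx=14: raw=0x4E007 flags P=1 W=1 U=1 S=0
  [1] read 0x4E idx=9: raw=0x67002 flags P=0 W=1 U=0 S=0
  → PAGE_NOT_PRESENT  (2 entries read)
#4 VA=0x182C06D6E (r,kernel):
  TLB hit vpn=0x182C06 → PA=0x3DD6E

Access #3 PA: FAULT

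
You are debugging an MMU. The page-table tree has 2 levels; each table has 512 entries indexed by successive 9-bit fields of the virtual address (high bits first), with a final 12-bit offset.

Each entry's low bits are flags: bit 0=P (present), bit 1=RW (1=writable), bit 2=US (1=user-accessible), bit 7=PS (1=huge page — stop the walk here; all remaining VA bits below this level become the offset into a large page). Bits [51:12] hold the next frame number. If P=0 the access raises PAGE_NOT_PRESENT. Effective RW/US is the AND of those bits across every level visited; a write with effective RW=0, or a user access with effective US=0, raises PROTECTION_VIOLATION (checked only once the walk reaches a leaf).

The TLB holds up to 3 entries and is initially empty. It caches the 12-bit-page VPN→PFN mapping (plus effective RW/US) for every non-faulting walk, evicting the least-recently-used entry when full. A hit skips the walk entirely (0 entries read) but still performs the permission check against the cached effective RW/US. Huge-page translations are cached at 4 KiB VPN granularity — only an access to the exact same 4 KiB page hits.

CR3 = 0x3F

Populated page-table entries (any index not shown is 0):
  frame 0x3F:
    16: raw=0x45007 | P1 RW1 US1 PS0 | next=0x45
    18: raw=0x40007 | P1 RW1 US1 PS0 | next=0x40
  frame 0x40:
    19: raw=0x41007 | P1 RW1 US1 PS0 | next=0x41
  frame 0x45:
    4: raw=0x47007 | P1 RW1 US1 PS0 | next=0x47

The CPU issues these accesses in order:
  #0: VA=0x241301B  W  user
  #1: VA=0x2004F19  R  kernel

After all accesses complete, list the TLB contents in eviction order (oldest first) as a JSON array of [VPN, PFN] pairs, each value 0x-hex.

Per-access translation:
#0 VA=0x241301B (w,user):
  L0 @0x3F[18] → 0x40007  P=1,RW=1,US=1,PS=0
  L1 @0x40[19] → 0x41007  P=1,RW=1,US=1,PS=0
  ✓ 0x4101B  — 2 lookups
#1 VA=0x2004F19 (r,kernel):
  L0 @0x3F[16] → 0x45007  P=1,RW=1,US=1,PS=0
  L1 @0x45[4] → 0x47007  P=1,RW=1,US=1,PS=0
  ✓ 0x47F19  — 2 lookups

TLB: [["0x2413", "0x41"], ["0x2004", "0x47"]]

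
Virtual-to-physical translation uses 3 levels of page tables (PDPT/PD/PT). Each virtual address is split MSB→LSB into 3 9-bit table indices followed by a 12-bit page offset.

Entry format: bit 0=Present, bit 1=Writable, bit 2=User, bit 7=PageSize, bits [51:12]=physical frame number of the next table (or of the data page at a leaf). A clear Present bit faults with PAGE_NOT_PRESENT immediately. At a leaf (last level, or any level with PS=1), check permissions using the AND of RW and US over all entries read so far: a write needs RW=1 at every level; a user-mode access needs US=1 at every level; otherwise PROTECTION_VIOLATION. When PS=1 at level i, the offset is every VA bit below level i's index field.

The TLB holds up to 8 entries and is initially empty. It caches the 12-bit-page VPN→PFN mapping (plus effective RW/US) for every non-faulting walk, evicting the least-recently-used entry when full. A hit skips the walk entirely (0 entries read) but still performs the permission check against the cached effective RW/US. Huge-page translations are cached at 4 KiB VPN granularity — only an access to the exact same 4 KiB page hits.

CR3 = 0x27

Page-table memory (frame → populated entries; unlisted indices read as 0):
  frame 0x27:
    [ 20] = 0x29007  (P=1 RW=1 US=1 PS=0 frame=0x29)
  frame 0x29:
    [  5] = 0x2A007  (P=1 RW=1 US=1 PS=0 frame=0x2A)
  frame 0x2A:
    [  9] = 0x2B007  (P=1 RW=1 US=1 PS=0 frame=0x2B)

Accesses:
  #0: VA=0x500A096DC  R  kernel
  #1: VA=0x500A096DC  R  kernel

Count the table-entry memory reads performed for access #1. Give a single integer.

Per-access translation:
#0 VA=0x500A096DC (r,kernel):
  lvl0: tbl 0x27, slot 20 ⇒ 0x29007 (P1/RW1/US1/PS0)
  lvl1: tbl 0x29, slot 5 ⇒ 0x2A007 (P1/RW1/US1/PS0)
  lvl2: tbl 0x2A, slot 9 ⇒ 0x2B007 (P1/RW1/US1/PS0)
  → PA=0x2B6DC  (3 entries read)
#1 VA=0x500A096DC (r,kernel):
  TLB hit vpn=0x500A09 → PA=0x2B6DC

Entries read for #1: 0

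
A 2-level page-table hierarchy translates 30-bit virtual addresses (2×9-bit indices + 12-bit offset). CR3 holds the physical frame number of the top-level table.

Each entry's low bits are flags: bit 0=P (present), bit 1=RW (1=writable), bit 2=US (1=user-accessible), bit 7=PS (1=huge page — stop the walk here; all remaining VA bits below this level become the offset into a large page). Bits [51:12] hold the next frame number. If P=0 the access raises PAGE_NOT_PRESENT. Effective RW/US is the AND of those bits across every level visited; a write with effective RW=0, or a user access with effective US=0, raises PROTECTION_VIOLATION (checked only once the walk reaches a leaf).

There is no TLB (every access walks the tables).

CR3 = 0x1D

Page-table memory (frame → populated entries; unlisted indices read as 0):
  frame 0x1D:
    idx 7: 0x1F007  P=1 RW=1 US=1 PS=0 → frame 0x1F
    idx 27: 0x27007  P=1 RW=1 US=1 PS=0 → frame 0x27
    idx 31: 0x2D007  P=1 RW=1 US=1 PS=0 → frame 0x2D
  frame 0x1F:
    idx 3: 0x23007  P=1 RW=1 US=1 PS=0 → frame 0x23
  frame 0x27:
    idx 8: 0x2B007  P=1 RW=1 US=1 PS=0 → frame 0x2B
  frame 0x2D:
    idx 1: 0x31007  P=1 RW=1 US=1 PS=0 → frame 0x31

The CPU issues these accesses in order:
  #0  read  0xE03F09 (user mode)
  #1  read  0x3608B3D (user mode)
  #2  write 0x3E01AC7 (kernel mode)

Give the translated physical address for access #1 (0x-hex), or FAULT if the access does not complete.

Trace:
#0 VA=0xE03F09 (r,user):
  L0: frame=0x1D idx=7 entry=0x1F007 [P=1 RW=1 US=1 PS=0]
  L1: frame=0x1F idx=3 entry=0x23007 [P=1 RW=1 US=1 PS=0]
  → PA=0x23F09  (2 entries read)
#1 VA=0x3608B3D (r,user):
  L0: frame=0x1D idx=27 entry=0x27007 [P=1 RW=1 US=1 PS=0]
  L1: frame=0x27 idx=8 entry=0x2B007 [P=1 RW=1 US=1 PS=0]
  → PA=0x2BB3D  (2 entries read)
#2 VA=0x3E01AC7 (w,kernel):
  L0: frame=0x1D idx=31 entry=0x2D007 [P=1 RW=1 US=1 PS=0]
  L1: frame=0x2D idx=1 entry=0x31007 [P=1 RW=1 US=1 PS=0]
  → PA=0x31AC7  (2 entries read)

Access #1 PA: 0x2BB3D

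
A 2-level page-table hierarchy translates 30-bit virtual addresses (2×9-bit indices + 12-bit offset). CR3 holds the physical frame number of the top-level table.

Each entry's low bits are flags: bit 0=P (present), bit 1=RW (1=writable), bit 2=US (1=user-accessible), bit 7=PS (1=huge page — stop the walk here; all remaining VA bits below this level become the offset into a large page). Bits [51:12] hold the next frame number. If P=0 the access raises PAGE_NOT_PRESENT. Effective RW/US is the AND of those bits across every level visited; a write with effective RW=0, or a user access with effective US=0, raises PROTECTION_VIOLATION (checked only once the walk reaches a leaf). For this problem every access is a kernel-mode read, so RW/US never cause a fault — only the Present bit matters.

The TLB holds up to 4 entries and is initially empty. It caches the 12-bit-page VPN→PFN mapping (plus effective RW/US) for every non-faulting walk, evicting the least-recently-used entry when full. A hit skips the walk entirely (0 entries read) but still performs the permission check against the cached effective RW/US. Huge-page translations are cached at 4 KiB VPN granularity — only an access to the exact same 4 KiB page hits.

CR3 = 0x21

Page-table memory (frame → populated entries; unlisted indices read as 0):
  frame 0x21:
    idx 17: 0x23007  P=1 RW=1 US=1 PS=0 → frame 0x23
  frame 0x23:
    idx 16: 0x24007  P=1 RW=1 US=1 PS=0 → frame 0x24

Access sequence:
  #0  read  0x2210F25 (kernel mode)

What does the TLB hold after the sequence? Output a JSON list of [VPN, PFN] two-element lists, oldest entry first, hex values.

Per-access translation:
#0 VA=0x2210F25 (r,kernel):
  [0] read 0x21 idx=17: raw=0x23007 flags P=1 W=1 U=1 S=0
  [1] read 0x23 idx=16: raw=0x24007 flags P=1 W=1 U=1 S=0
  ✓ 0x24F25  — 2 lookups

TLB: [["0x2210", "0x24"]]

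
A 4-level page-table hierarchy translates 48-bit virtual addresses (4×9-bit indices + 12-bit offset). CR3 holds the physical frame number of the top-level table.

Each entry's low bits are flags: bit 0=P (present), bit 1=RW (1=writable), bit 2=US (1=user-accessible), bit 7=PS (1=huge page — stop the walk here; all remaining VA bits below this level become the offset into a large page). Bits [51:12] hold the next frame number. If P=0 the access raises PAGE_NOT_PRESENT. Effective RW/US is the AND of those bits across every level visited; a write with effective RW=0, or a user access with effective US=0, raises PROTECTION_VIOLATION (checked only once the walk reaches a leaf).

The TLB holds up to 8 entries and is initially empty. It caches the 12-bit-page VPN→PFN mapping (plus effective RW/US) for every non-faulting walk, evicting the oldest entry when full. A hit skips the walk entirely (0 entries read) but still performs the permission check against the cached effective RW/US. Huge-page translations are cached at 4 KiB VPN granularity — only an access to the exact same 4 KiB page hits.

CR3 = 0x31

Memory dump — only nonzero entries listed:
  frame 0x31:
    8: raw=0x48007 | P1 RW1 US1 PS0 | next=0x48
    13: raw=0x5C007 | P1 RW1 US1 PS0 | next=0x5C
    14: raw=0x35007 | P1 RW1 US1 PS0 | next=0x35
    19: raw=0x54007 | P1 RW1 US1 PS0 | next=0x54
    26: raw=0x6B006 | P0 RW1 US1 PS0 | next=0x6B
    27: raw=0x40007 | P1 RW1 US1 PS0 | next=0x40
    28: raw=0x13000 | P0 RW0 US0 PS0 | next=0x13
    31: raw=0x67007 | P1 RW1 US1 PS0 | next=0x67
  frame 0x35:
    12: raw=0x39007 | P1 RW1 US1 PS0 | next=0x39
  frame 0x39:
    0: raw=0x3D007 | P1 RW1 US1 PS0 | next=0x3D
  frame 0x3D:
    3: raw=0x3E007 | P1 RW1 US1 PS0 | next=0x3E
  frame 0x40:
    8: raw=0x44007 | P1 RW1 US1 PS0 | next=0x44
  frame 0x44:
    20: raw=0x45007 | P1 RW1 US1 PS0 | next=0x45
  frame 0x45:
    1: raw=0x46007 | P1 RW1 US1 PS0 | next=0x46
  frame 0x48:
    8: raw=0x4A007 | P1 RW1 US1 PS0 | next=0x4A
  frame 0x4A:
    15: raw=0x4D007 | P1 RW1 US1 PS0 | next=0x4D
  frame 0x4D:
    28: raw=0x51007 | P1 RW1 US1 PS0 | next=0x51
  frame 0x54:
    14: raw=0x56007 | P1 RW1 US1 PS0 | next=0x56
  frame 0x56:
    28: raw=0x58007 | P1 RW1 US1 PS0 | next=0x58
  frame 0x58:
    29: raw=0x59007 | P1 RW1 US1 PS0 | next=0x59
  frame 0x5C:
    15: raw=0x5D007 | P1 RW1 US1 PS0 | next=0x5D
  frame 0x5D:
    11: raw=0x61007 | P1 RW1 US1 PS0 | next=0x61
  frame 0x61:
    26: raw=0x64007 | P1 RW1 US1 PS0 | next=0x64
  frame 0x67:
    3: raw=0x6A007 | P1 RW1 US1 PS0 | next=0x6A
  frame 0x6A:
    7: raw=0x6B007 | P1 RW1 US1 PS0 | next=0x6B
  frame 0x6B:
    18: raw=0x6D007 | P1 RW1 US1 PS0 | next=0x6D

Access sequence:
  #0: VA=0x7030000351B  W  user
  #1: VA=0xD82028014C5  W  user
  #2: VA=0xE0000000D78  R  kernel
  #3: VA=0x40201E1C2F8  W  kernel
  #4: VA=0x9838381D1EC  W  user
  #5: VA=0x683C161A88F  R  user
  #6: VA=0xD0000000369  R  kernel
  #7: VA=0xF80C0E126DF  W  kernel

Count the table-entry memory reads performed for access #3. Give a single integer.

Walk each access:
#0 VA=0x7030000351B (w,user):
  [0] read 0x31 idx=14: raw=0x35007 flags P=1 W=1 U=1 S=0
  [1] read 0x35 idx=12: raw=0x39007 flags P=1 W=1 U=1 S=0
  [2] read 0x39 idx=0: raw=0x3D007 flags P=1 W=1 U=1 S=0
  [3] read 0x3D idx=3: raw=0x3E007 flags P=1 W=1 U=1 S=0
  ✓ 0x3E51B  — 4 lookups
#1 VA=0xD82028014C5 (w,user):
  [0] read 0x31 idx=27: raw=0x40007 flags P=1 W=1 U=1 S=0
  [1] read 0x40 idx=8: raw=0x44007 flags P=1 W=1 U=1 S=0
  [2] read 0x44 idx=20: raw=0x45007 flags P=1 W=1 U=1 S=0
  [3] read 0x45 idx=1: raw=0x46007 flags P=1 W=1 U=1 S=0
  ✓ 0x464C5  — 4 lookups
#2 VA=0xE0000000D78 (r,kernel):
  [0] read 0x31 idx=28: raw=0x13000 flags P=0 W=0 U=0 S=0
  ⇒ fault: PAGE_NOT_PRESENT  — 1 lookups
#3 VA=0x40201E1C2F8 (w,kernel):
  [0] read 0x31 idx=8: raw=0x48007 flags P=1 W=1 U=1 S=0
  [1] read 0x48 idx=8: raw=0x4A007 flags P=1 W=1 U=1 S=0
  [2] read 0x4A idx=15: raw=0x4D007 flags P=1 W=1 U=1 S=0
  [3] read 0x4D idx=28: raw=0x51007 flags P=1 W=1 U=1 S=0
  ✓ 0x512F8  — 4 lookups
#4 VA=0x9838381D1EC (w,user):
  [0] read 0x31 idx=19: raw=0x54007 flags P=1 W=1 U=1 S=0
  [1] read 0x54 idx=14: raw=0x56007 flags P=1 W=1 U=1 S=0
  [2] read 0x56 idx=28: raw=0x58007 flags P=1 W=1 U=1 S=0
  [3] read 0x58 idx=29: raw=0x59007 flags P=1 W=1 U=1 S=0
  ✓ 0x591EC  — 4 lookups
#5 VA=0x683C161A88F (r,user):
  [0] read 0x31 idx=13: raw=0x5C007 flags P=1 W=1 U=1 S=0
  [1] read 0x5C idx=15: raw=0x5D007 flags P=1 W=1 U=1 S=0
  [2] read 0x5D idx=11: raw=0x61007 flags P=1 W=1 U=1 S=0
  [3] read 0x61 idx=26: raw=0x64007 flags P=1 W=1 U=1 S=0
  ✓ 0x6488F  — 4 lookups
#6 VA=0xD0000000369 (r,kernel):
  [0] read 0x31 idx=26: raw=0x6B006 flags P=0 W=1 U=1 S=0
  ⇒ fault: PAGE_NOT_PRESENT  — 1 lookups
#7 VA=0xF80C0E126DF (w,kernel):
  [0] read 0x31 idx=31: raw=0x67007 flags P=1 W=1 U=1 S=0
  [1] read 0x67 idx=3: raw=0x6A007 flags P=1 W=1 U=1 S=0
  [2] read 0x6A idx=7: raw=0x6B007 flags P=1 W=1 U=1 S=0
  [3] read 0x6B idx=18: raw=0x6D007 flags P=1 W=1 U=1 S=0
  ✓ 0x6D6DF  — 4 lookups

Entries read for #3: 4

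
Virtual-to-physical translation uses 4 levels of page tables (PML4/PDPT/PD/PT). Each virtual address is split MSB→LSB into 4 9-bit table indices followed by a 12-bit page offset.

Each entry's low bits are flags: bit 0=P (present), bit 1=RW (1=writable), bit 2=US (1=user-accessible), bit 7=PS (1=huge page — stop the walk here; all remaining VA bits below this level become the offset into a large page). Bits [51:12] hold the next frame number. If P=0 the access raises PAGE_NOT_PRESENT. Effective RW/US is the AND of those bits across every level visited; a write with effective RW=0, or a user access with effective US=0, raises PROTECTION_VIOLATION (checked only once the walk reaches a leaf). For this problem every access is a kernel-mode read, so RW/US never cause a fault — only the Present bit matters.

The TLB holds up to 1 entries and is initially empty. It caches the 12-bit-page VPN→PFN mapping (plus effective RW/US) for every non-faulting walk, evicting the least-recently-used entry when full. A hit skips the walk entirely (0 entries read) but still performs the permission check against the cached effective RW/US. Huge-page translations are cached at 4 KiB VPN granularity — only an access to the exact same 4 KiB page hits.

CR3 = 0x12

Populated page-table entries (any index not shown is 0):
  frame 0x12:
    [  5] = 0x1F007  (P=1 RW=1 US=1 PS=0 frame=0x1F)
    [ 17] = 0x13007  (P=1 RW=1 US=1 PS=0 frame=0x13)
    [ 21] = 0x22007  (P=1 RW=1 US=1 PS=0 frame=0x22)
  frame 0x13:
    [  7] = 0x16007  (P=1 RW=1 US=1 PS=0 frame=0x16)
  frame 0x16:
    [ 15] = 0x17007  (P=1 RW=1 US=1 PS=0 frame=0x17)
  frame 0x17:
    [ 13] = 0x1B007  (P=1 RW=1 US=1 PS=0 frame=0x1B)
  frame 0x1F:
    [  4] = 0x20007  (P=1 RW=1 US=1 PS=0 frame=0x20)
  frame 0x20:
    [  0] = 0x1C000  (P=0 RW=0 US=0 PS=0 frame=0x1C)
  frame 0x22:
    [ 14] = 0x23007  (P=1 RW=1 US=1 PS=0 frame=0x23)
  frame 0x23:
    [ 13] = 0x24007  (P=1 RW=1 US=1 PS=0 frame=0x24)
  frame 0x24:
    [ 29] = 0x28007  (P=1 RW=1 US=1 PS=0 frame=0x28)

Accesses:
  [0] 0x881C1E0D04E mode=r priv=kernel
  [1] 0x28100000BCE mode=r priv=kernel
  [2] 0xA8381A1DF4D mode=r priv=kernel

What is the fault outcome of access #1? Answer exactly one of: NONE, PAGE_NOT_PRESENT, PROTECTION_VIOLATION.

Walk each access:
#0 VA=0x881C1E0D04E (r,kernel):
  [0] read 0x12 idx=17: raw=0x13007 flags P=1 W=1 U=1 S=0
  [1] read 0x13 idx=7: raw=0x16007 flags P=1 W=1 U=1 S=0
  [2] read 0x16 idx=15: raw=0x17007 flags P=1 W=1 U=1 S=0
  [3] read 0x17 idx=13: raw=0x1B007 flags P=1 W=1 U=1 S=0
  → PA=0x1B04E  (4 entries read)
#1 VA=0x28100000BCE (r,kernel):
  [0] read 0x12 idx=5: raw=0x1F007 flags P=1 W=1 U=1 S=0
  [1] read 0x1F idx=4: raw=0x20007 flags P=1 W=1 U=1 S=0
  [2] read 0x20 idx=0: raw=0x1C000 flags P=0 W=0 U=0 S=0
  ✗ PAGE_NOT_PRESENT  [3 reads]
#2 VA=0xA8381A1DF4D (r,kernel):
  [0] read 0x12 idx=21: raw=0x22007 flags P=1 W=1 U=1 S=0
  [1] read 0x22 idx=14: raw=0x23007 flags P=1 W=1 U=1 S=0
  [2] read 0x23 idx=13: raw=0x24007 flags P=1 W=1 U=1 S=0
  [3] read 0x24 idx=29: raw=0x28007 flags P=1 W=1 U=1 S=0
  → PA=0x28F4D  (4 entries read)

Access #1 fault: PAGE_NOT_PRESENT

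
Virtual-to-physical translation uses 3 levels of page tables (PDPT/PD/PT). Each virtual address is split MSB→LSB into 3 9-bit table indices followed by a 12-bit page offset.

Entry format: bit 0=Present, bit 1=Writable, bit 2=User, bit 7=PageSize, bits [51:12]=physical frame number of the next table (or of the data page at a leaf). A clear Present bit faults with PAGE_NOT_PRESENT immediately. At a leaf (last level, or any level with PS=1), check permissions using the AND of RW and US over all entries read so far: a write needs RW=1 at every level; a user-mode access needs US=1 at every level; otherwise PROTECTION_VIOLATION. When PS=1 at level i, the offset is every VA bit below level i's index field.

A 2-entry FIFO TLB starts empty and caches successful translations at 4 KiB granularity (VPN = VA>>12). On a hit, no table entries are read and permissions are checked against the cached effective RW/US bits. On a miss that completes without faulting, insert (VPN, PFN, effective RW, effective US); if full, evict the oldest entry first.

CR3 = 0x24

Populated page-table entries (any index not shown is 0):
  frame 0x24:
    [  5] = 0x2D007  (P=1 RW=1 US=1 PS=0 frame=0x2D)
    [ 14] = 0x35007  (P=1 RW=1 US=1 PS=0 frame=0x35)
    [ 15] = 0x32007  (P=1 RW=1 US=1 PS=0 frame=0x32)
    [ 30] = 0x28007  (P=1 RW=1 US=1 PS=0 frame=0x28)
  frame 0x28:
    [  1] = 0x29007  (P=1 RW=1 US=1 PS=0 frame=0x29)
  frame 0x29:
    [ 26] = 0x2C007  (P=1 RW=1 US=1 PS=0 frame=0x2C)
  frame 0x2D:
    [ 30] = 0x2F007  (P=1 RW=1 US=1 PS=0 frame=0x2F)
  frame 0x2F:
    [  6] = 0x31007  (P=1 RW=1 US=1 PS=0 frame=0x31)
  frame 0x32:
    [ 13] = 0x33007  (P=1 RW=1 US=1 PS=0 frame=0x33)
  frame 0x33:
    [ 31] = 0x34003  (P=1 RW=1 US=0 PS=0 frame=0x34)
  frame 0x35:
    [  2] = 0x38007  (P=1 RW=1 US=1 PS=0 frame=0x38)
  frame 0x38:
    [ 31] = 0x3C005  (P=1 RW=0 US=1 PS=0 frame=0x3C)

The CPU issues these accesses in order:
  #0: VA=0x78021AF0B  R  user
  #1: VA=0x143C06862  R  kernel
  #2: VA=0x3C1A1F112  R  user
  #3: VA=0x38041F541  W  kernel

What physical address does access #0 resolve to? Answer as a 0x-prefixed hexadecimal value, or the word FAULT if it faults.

Walk each access:
#0 VA=0x78021AF0B (r,user):
  L0 @0x24[30] → 0x28007  P=1,RW=1,US=1,PS=0
  L1 @0x28[1] → 0x29007  P=1,RW=1,US=1,PS=0
  L2 @0x29[26] → 0x2C007  P=1,RW=1,US=1,PS=0
  → PA=0x2CF0B  (3 entries read)
#1 VA=0x143C06862 (r,kernel):
  L0 @0x24[5] → 0x2D007  P=1,RW=1,US=1,PS=0
  L1 @0x2D[30] → 0x2F007  P=1,RW=1,US=1,PS=0
  L2 @0x2F[6] → 0x31007  P=1,RW=1,US=1,PS=0
  → PA=0x31862  (3 entries read)
#2 VA=0x3C1A1F112 (r,user):
  L0 @0x24[15] → 0x32007  P=1,RW=1,US=1,PS=0
  L1 @0x32[13] → 0x33007  P=1,RW=1,US=1,PS=0
  L2 @0x33[31] → 0x34003  P=1,RW=1,US=0,PS=0
  → PROTECTION_VIOLATION  (3 entries read)
#3 VA=0x38041F541 (w,kernel):
  L0 @0x24[14] → 0x35007  P=1,RW=1,US=1,PS=0
  L1 @0x35[2] → 0x38007  P=1,RW=1,US=1,PS=0
  L2 @0x38[31] → 0x3C005  P=1,RW=0,US=1,PS=0
  → PROTECTION_VIOLATION  (3 entries read)

Access #0 PA: 0x2CF0B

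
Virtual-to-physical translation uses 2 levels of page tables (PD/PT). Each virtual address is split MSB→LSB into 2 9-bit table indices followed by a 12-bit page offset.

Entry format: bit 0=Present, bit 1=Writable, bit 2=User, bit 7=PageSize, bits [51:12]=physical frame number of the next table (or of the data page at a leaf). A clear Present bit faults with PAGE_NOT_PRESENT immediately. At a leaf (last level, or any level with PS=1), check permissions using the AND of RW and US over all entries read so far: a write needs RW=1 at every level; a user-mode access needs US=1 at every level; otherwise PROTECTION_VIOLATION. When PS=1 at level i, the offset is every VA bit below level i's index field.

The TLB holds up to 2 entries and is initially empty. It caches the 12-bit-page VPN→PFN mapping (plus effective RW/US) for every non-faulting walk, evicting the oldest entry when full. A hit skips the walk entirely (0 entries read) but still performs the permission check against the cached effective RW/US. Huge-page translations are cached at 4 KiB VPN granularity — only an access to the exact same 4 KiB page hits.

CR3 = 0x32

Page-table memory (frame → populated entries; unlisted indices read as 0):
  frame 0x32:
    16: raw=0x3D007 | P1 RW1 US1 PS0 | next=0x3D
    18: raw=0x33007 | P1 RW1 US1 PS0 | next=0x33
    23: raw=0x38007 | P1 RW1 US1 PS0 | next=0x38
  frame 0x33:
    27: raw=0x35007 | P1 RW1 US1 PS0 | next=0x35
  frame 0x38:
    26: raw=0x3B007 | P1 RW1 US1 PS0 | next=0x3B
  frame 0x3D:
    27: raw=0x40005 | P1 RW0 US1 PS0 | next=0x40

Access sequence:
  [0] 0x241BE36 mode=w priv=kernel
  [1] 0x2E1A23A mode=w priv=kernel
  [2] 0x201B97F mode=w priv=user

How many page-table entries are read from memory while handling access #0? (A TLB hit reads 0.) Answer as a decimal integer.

Trace:
#0 VA=0x241BE36 (w,kernel):
  L0 @0x32[18] → 0x33007  P=1,RW=1,US=1,PS=0
  L1 @0x33[27] → 0x35007  P=1,RW=1,US=1,PS=0
  ✓ 0x35E36  — 2 lookups
#1 VA=0x2E1A23A (w,kernel):
  L0 @0x32[23] → 0x38007  P=1,RW=1,US=1,PS=0
  L1 @0x38[26] → 0x3B007  P=1,RW=1,US=1,PS=0
  ✓ 0x3B23A  — 2 lookups
#2 VA=0x201B97F (w,user):
  L0 @0x32[16] → 0x3D007  P=1,RW=1,US=1,PS=0
  L1 @0x3D[27] → 0x40005  P=1,RW=0,US=1,PS=0
  ✗ PROTECTION_VIOLATION  [2 reads]

Entries read for #0: 2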